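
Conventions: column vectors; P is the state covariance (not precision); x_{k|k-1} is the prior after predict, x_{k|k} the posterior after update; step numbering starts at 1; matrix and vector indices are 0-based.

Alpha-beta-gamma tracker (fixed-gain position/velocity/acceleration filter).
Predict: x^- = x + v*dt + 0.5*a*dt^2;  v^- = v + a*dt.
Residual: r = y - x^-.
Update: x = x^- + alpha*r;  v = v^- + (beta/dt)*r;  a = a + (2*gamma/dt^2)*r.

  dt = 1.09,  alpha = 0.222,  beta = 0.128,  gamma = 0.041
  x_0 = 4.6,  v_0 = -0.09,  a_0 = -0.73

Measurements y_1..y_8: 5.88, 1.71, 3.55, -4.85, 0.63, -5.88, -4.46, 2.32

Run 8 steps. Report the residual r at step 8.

resid = 14.9697

step 1: x_pred=4.0682  r=1.8118  x^+=4.4705  v^+=-0.6729  a^+=-0.6050
step 2: x_pred=3.3776  r=-1.6676  x^+=3.0074  v^+=-1.5282  a^+=-0.7200
step 3: x_pred=0.9139  r=2.6361  x^+=1.4991  v^+=-2.0035  a^+=-0.5381
step 4: x_pred=-1.0043  r=-3.8457  x^+=-1.8581  v^+=-3.0416  a^+=-0.8035
step 5: x_pred=-5.6508  r=6.2808  x^+=-4.2564  v^+=-3.1799  a^+=-0.3700
step 6: x_pred=-7.9424  r=2.0624  x^+=-7.4845  v^+=-3.3411  a^+=-0.2277
step 7: x_pred=-11.2616  r=6.8016  x^+=-9.7516  v^+=-2.7906  a^+=0.2417
step 8: x_pred=-12.6497  r=14.9697  x^+=-9.3265  v^+=-0.7692  a^+=1.2749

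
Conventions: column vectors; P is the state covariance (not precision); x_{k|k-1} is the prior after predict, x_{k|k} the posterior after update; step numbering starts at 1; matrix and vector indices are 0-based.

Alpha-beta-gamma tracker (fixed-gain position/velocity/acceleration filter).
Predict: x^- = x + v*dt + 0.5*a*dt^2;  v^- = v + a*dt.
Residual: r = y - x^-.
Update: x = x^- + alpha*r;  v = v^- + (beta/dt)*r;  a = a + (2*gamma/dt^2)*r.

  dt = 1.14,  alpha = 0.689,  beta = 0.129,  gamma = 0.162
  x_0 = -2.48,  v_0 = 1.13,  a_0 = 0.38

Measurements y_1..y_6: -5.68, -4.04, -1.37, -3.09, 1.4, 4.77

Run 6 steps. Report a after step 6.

a_post = 2.4082

step 1: x_pred=-0.9449  r=-4.7351  x^+=-4.2074  v^+=1.0274  a^+=-0.8005
step 2: x_pred=-3.5563  r=-0.4837  x^+=-3.8896  v^+=0.0601  a^+=-0.9211
step 3: x_pred=-4.4196  r=3.0496  x^+=-2.3184  v^+=-0.6449  a^+=-0.1608
step 4: x_pred=-3.1581  r=0.0681  x^+=-3.1112  v^+=-0.8205  a^+=-0.1438
step 5: x_pred=-4.1400  r=5.5400  x^+=-0.3229  v^+=-0.3575  a^+=1.2373
step 6: x_pred=0.0735  r=4.6965  x^+=3.3094  v^+=1.5845  a^+=2.4082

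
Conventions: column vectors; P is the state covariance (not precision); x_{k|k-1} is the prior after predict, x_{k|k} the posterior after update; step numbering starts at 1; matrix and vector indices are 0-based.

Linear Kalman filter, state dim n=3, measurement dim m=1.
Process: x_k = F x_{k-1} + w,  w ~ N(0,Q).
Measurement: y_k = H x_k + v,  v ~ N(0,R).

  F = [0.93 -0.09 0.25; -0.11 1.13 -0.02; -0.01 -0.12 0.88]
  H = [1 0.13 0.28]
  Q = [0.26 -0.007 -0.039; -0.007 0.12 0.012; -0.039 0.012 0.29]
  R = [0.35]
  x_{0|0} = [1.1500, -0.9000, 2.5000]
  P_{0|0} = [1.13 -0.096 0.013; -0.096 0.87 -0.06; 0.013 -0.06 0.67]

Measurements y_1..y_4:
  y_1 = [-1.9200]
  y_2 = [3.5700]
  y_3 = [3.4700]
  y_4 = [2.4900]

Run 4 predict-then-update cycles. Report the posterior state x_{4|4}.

step 1: x^-=[1.7755, -1.1935, 2.2965]  P^-=[1.3111 -0.3339 0.1351; -0.3339 1.2715 -0.1778; 0.1351 -0.1778 0.8337]  S=[1.7238]  K=[0.7573; -0.1267; 0.2004]  nu=[-4.1834]  x^+=[-1.3927, -0.6635, 1.4583]  P^+=[0.3224 -0.1685 -0.1265; -0.1685 1.2438 -0.1340; -0.1265 -0.1340 0.7645]
step 2: x^-=[-0.8709, -0.6257, 1.3768]  P^-=[0.5721 -0.3813 0.0697; -0.3813 1.7598 -0.2914; 0.0697 -0.2914 0.9301]  S=[0.9434]  K=[0.5745; -0.2482; 0.3098]  nu=[4.1367]  x^+=[1.5059, -1.6524, 2.6582]  P^+=[0.2607 -0.2468 -0.0982; -0.2468 1.7017 -0.2189; -0.0982 -0.2189 0.8396]
step 3: x^-=[2.2137, -2.0860, 2.5224]  P^-=[0.5572 -0.5304 0.1328; -0.5304 2.3672 -0.4424; 0.1328 -0.4424 1.0121]  S=[0.9308]  K=[0.5645; -0.3724; 0.3853]  nu=[0.8212]  x^+=[2.6773, -2.3918, 2.8388]  P^+=[0.2606 -0.3348 -0.0697; -0.3348 2.2382 -0.3089; -0.0697 -0.3089 0.8739]
step 4: x^-=[3.4148, -3.0540, 2.7584]  P^-=[0.5957 -0.7054 0.1889; -0.7054 3.0783 -0.6084; 0.1889 -0.6084 1.0647]  S=[0.9593]  K=[0.5805; -0.4958; 0.4253]  nu=[-1.3002]  x^+=[2.6601, -2.4094, 2.2055]  P^+=[0.2724 -0.4293 -0.0479; -0.4293 2.8425 -0.4062; -0.0479 -0.4062 0.8912]

x_post = [2.6601, -2.4094, 2.2055]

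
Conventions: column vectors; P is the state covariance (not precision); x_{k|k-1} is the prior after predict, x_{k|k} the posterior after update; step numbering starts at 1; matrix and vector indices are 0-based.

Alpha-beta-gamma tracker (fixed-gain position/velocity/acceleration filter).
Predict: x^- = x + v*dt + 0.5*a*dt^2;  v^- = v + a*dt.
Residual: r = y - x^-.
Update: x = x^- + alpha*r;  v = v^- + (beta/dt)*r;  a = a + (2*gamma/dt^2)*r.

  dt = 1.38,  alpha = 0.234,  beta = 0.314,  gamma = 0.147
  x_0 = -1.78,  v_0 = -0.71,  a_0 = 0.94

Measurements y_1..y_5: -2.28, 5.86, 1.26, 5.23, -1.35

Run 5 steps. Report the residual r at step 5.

step 1: x_pred=-1.8647  r=-0.4153  x^+=-1.9619  v^+=0.4927  a^+=0.8759
step 2: x_pred=-0.4479  r=6.3079  x^+=1.0281  v^+=3.1367  a^+=1.8497
step 3: x_pred=7.1181  r=-5.8581  x^+=5.7473  v^+=4.3564  a^+=0.9453
step 4: x_pred=12.6593  r=-7.4293  x^+=10.9208  v^+=3.9705  a^+=-0.2016
step 5: x_pred=16.2082  r=-17.5582  x^+=12.0996  v^+=-0.3028  a^+=-2.9122

resid = -17.5582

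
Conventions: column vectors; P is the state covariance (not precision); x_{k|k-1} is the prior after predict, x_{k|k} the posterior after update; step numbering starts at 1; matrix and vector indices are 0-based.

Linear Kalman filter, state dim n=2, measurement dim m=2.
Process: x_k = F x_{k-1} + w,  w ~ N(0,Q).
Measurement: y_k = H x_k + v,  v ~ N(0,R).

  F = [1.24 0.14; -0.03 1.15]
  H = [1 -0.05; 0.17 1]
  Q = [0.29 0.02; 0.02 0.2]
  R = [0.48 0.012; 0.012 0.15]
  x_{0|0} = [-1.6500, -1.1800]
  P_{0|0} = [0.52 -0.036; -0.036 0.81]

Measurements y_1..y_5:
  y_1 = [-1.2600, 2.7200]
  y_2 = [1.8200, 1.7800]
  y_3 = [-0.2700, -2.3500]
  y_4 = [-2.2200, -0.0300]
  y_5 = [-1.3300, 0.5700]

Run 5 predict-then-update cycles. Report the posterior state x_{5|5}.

x_post = [-1.3870, 0.5137]

step 1: x^-=[-2.2112, -1.3075]  P^-=[1.0929 0.0799; 0.0799 1.2742]  S=[1.5681 0.2133; 0.2133 1.4829]  K=[0.6834 0.0809; -0.1100 0.8842]  nu=[0.8858, 4.4034]  x^+=[-1.2497, 2.4886]  P^+=[0.3272 -0.0353; -0.0353 0.1373]
step 2: x^-=[-1.2013, 2.8994]  P^-=[0.7836 -0.0203; -0.0203 0.3843]  S=[1.2666 0.1059; 0.1059 0.5501]  K=[0.6122 0.0875; -0.0905 0.7098]  nu=[3.1662, -0.9152]  x^+=[0.6569, 1.9632]  P^+=[0.2934 -0.0294; -0.0294 0.1104]
step 3: x^-=[1.0894, 2.2379]  P^-=[0.7331 -0.0150; -0.0150 0.3483]  S=[1.2155 0.1044; 0.1044 0.5144]  K=[0.5958 0.0923; -0.0859 0.6896]  nu=[-1.2475, -4.7731]  x^+=[-0.0944, -0.9464]  P^+=[0.2857 -0.0276; -0.0276 0.1071]
step 4: x^-=[-0.2496, -1.0855]  P^-=[0.7219 -0.0126; -0.0126 0.3438]  S=[1.2040 0.1050; 0.1050 0.5104]  K=[0.5919 0.0939; -0.0847 0.6868]  nu=[-2.0247, 1.0979]  x^+=[-1.3448, -0.1600]  P^+=[0.2839 -0.0271; -0.0271 0.1066]
step 5: x^-=[-1.6900, -0.1436]  P^-=[0.7192 -0.0119; -0.0119 0.3431]  S=[1.2012 0.1053; 0.1053 0.5099]  K=[0.5909 0.0944; -0.0844 0.6864]  nu=[0.3528, 1.0009]  x^+=[-1.3870, 0.5137]  P^+=[0.2834 -0.0269; -0.0269 0.1065]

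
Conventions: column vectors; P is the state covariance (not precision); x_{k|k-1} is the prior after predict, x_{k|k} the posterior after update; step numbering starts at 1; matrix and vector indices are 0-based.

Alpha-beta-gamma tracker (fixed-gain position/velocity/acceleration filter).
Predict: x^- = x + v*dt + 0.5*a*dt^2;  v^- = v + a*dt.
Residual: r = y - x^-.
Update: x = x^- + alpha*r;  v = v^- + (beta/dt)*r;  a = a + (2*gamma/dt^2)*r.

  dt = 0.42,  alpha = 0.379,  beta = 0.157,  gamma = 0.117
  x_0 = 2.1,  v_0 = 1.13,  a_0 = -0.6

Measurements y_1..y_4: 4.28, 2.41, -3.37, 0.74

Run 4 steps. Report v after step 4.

v_post = -5.1984

step 1: x_pred=2.5217  r=1.7583  x^+=3.1881  v^+=1.5353  a^+=1.7325
step 2: x_pred=3.9857  r=-1.5757  x^+=3.3885  v^+=1.6739  a^+=-0.3578
step 3: x_pred=4.0600  r=-7.4300  x^+=1.2440  v^+=-1.2538  a^+=-10.2139
step 4: x_pred=-0.1834  r=0.9234  x^+=0.1666  v^+=-5.1984  a^+=-8.9889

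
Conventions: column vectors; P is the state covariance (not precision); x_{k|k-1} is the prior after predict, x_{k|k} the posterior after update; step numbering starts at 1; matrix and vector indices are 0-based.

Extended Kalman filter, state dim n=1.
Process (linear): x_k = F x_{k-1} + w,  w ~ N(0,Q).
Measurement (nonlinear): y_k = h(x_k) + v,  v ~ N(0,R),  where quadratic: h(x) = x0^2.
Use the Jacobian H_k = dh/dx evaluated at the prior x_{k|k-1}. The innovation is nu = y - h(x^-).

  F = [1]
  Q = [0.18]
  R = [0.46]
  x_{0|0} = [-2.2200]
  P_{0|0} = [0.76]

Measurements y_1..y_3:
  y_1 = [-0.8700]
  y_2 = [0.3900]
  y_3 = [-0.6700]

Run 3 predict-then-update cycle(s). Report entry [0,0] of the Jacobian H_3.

step 1: x^-=[-2.2200]  P^-=[0.9400]  H_jac=[-4.4400]  S=[18.9908]  K=[-0.2198]  nu=[-5.7984]  x^+=[-0.9457]  P^+=[0.0228]
step 2: x^-=[-0.9457]  P^-=[0.2028]  H_jac=[-1.8914]  S=[1.1854]  K=[-0.3235]  nu=[-0.5043]  x^+=[-0.7825]  P^+=[0.0787]
step 3: x^-=[-0.7825]  P^-=[0.2587]  H_jac=[-1.5650]  S=[1.0936]  K=[-0.3702]  nu=[-1.2823]  x^+=[-0.3078]  P^+=[0.1088]

H_jac[0,0] = -1.5650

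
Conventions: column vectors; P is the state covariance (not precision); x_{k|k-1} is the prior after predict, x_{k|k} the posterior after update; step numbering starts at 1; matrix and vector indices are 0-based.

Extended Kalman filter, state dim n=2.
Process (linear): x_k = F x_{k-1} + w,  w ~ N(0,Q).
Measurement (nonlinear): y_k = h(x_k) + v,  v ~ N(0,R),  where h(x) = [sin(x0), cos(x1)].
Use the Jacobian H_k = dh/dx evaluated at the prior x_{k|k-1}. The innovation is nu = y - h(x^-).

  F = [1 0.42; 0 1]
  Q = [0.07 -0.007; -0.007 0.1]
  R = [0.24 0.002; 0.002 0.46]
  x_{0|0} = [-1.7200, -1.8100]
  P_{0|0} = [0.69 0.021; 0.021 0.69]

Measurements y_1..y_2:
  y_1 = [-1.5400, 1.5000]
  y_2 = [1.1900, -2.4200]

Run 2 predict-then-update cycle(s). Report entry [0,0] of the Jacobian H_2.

step 1: x^-=[-2.4802, -1.8100]  P^-=[0.8994 0.3038; 0.3038 0.7900]  H_jac=[-0.7891 0.0000; 0.0000 0.9715]  S=[0.8001 -0.2309; -0.2309 1.2057]  K=[-0.8642 0.0793; -0.1227 0.6131]  nu=[-0.9258, 1.7369]  x^+=[-1.5424, -0.6315]  P^+=[0.2626 0.0358; 0.0358 0.2900]
step 2: x^-=[-1.8077, -0.6315]  P^-=[0.4138 0.1506; 0.1506 0.3900]  H_jac=[-0.2347 0.0000; 0.0000 0.5904]  S=[0.2628 -0.0189; -0.0189 0.5959]  K=[-0.3596 0.1378; -0.1070 0.3830]  nu=[2.1621, -3.2271]  x^+=[-3.0299, -2.0988]  P^+=[0.3667 0.1061; 0.1061 0.2981]

H_jac[0,0] = -0.2347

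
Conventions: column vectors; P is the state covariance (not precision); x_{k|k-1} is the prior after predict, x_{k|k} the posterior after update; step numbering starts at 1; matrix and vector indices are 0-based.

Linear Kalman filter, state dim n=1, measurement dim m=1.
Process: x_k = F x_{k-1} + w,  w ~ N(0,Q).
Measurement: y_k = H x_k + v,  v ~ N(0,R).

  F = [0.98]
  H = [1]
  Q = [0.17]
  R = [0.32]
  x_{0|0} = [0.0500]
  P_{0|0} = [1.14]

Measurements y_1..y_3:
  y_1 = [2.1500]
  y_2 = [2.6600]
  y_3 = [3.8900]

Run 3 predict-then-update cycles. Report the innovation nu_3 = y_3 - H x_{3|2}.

innov = [1.6964]

step 1: x^-=[0.0490]  P^-=[1.2649]  S=[1.5849]  K=[0.7981]  nu=[2.1010]  x^+=[1.7258]  P^+=[0.2554]
step 2: x^-=[1.6913]  P^-=[0.4153]  S=[0.7353]  K=[0.5648]  nu=[0.9687]  x^+=[2.2384]  P^+=[0.1807]
step 3: x^-=[2.1936]  P^-=[0.3436]  S=[0.6636]  K=[0.5178]  nu=[1.6964]  x^+=[3.0719]  P^+=[0.1657]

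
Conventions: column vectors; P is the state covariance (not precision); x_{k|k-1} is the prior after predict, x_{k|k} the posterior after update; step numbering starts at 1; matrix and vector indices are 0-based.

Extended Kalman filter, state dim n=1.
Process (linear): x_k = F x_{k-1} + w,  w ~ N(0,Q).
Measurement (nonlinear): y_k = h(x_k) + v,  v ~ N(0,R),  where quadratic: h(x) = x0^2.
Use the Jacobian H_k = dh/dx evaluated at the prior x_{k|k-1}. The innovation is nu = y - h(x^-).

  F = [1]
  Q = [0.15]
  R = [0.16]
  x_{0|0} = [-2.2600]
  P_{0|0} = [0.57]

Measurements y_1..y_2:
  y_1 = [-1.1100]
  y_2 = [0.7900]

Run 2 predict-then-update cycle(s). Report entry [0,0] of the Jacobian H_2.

H_jac[0,0] = -1.7985

step 1: x^-=[-2.2600]  P^-=[0.7200]  H_jac=[-4.5200]  S=[14.8699]  K=[-0.2189]  nu=[-6.2176]  x^+=[-0.8992]  P^+=[0.0077]
step 2: x^-=[-0.8992]  P^-=[0.1577]  H_jac=[-1.7985]  S=[0.6702]  K=[-0.4233]  nu=[-0.0186]  x^+=[-0.8913]  P^+=[0.0377]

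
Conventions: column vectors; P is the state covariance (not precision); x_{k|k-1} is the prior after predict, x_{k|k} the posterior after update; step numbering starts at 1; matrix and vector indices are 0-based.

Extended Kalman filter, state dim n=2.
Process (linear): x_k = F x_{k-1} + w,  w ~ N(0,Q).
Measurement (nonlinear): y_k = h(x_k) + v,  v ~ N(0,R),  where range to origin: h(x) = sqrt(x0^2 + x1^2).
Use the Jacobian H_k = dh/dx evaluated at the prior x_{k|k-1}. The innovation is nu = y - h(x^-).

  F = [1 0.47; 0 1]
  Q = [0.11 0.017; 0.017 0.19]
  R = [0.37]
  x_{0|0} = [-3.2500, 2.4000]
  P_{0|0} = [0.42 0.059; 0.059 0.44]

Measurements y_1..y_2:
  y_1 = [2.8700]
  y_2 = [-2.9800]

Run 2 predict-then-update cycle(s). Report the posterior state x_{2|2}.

x_post = [-1.9843, -0.9327]

step 1: x^-=[-2.1220, 2.4000]  P^-=[0.6827 0.2828; 0.2828 0.6300]  H_jac=[-0.6624 0.7492]  S=[0.7424]  K=[-0.3237; 0.3834]  nu=[-0.3336]  x^+=[-2.0140, 2.2721]  P^+=[0.6049 0.3749; 0.3749 0.5209]
step 2: x^-=[-0.9461, 2.2721]  P^-=[1.1824 0.6367; 0.6367 0.7109]  H_jac=[-0.3844 0.9232]  S=[0.6986]  K=[0.1908; 0.5890]  nu=[-5.4412]  x^+=[-1.9843, -0.9327]  P^+=[1.1569 0.5582; 0.5582 0.4685]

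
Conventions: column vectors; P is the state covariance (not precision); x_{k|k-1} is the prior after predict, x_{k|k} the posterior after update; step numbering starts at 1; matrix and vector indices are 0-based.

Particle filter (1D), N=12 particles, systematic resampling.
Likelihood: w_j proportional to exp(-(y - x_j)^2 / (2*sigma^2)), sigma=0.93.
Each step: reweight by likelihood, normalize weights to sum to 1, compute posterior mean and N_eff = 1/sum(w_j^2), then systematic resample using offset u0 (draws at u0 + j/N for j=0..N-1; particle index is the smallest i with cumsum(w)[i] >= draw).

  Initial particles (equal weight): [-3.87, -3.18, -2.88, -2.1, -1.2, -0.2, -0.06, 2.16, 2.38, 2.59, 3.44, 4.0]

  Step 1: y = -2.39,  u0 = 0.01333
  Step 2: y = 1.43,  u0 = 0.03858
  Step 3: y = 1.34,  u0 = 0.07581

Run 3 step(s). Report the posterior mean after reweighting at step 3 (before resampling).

post_mean = -1.2036

step 1: w=[0.0842, 0.2082, 0.2599, 0.2844, 0.1317, 0.0187, 0.0129, 0.0000, 0.0000, 0.0000, 0.0000, 0.0000]  mean=-2.4961  Neff=4.6138  idx=[0, 1, 1, 1, 2, 2, 2, 3, 3, 3, 4, 4]
step 2: w=[0.0000, 0.0001, 0.0001, 0.0001, 0.0006, 0.0006, 0.0006, 0.0191, 0.0191, 0.0191, 0.4704, 0.4704]  mean=-1.2550  Neff=2.2543  idx=[8, 10, 10, 10, 10, 10, 11, 11, 11, 11, 11, 11]
step 3: w=[0.0040, 0.0905, 0.0905, 0.0905, 0.0905, 0.0905, 0.0905, 0.0905, 0.0905, 0.0905, 0.0905, 0.0905]  mean=-1.2036  Neff=11.0873  idx=[1, 2, 3, 4, 5, 6, 7, 8, 9, 10, 10, 11]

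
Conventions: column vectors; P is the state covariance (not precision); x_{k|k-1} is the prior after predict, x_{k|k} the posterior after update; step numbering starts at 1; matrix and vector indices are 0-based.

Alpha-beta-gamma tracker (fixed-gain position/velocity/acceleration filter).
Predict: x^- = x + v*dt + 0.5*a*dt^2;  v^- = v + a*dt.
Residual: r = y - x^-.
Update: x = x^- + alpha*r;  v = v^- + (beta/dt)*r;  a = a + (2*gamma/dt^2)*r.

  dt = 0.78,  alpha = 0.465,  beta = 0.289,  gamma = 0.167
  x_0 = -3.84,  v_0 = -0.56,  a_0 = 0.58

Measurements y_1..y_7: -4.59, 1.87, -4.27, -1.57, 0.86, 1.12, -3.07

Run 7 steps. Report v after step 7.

step 1: x_pred=-4.1004  r=-0.4896  x^+=-4.3280  v^+=-0.2890  a^+=0.3112
step 2: x_pred=-4.4588  r=6.3288  x^+=-1.5159  v^+=2.2986  a^+=3.7856
step 3: x_pred=1.4286  r=-5.6986  x^+=-1.2213  v^+=3.1400  a^+=0.6572
step 4: x_pred=1.4279  r=-2.9979  x^+=0.0338  v^+=2.5418  a^+=-0.9886
step 5: x_pred=1.7158  r=-0.8558  x^+=1.3178  v^+=1.4537  a^+=-1.4584
step 6: x_pred=2.0081  r=-0.8881  x^+=1.5951  v^+=-0.0129  a^+=-1.9459
step 7: x_pred=0.9931  r=-4.0631  x^+=-0.8962  v^+=-3.0361  a^+=-4.1765

v_post = -3.0361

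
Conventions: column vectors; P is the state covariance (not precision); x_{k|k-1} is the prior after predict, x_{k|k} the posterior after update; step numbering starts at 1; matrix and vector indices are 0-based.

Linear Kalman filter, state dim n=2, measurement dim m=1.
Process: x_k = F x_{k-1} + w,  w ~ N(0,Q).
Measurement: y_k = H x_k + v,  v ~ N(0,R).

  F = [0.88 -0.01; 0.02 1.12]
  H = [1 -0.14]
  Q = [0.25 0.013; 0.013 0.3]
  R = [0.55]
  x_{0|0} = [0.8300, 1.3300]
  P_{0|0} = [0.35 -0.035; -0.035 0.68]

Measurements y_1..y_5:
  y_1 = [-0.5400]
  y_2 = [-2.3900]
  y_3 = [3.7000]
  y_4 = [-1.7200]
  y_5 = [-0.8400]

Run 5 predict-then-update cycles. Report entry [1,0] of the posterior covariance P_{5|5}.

step 1: x^-=[0.7171, 1.5062]  P^-=[0.5217 -0.0229; -0.0229 1.1516]  S=[1.1007]  K=[0.4769; -0.1673]  nu=[-1.0462]  x^+=[0.2181, 1.6812]  P^+=[0.2714 0.0649; 0.0649 1.1208]
step 2: x^-=[0.1752, 1.8874]  P^-=[0.4591 0.0692; 0.0692 1.7089]  S=[1.0233]  K=[0.4392; -0.1662]  nu=[-2.3009]  x^+=[-0.8355, 2.2698]  P^+=[0.2617 0.1439; 0.1439 1.6806]
step 3: x^-=[-0.7579, 2.5255]  P^-=[0.4503 0.1405; 0.1405 2.4147]  S=[1.0083]  K=[0.4271; -0.1959]  nu=[4.8115]  x^+=[1.2970, 1.5830]  P^+=[0.2664 0.2249; 0.2249 2.3760]
step 4: x^-=[1.1256, 1.7989]  P^-=[0.4526 0.2127; 0.2127 3.2907]  S=[1.0075]  K=[0.4196; -0.2461]  nu=[-2.5937]  x^+=[0.0371, 2.4373]  P^+=[0.2751 0.3168; 0.3168 3.2296]
step 5: x^-=[0.0083, 2.7305]  P^-=[0.4578 0.2938; 0.2938 4.3655]  S=[1.0111]  K=[0.4121; -0.3139]  nu=[-0.4660]  x^+=[-0.1837, 2.8768]  P^+=[0.2861 0.4246; 0.4246 4.2659]

P_post[1,0] = 0.4246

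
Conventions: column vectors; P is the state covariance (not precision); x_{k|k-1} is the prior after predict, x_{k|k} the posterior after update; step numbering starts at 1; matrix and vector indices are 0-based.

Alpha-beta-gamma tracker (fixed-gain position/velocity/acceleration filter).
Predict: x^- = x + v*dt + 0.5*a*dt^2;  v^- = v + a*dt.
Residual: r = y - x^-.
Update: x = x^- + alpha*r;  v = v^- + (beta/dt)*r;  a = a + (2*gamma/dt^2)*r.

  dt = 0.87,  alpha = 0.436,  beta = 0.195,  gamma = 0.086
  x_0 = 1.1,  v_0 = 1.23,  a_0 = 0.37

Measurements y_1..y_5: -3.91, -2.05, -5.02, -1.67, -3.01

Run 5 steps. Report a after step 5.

a_post = 0.3475

step 1: x_pred=2.3101  r=-6.2201  x^+=-0.4018  v^+=0.1577  a^+=-1.0435
step 2: x_pred=-0.6595  r=-1.3905  x^+=-1.2658  v^+=-1.0618  a^+=-1.3595
step 3: x_pred=-2.7040  r=-2.3160  x^+=-3.7138  v^+=-2.7636  a^+=-1.8858
step 4: x_pred=-6.8317  r=5.1617  x^+=-4.5812  v^+=-3.2472  a^+=-0.7128
step 5: x_pred=-7.6761  r=4.6661  x^+=-5.6417  v^+=-2.8215  a^+=0.3475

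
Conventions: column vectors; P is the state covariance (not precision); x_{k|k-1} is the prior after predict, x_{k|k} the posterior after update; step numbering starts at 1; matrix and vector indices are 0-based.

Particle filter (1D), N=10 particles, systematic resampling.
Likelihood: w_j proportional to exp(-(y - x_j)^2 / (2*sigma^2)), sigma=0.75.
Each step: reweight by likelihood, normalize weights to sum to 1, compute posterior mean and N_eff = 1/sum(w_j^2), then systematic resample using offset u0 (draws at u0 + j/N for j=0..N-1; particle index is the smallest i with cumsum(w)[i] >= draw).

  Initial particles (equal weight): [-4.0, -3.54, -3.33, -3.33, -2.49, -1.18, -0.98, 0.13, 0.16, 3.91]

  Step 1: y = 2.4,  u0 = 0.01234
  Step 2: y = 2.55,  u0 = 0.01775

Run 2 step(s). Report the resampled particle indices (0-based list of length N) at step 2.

resampled_idx = [2, 2, 3, 4, 5, 6, 6, 7, 8, 9]

step 1: w=[0.0000, 0.0000, 0.0000, 0.0000, 0.0000, 0.0001, 0.0003, 0.0667, 0.0753, 0.8577]  mean=3.3739  Neff=1.3409  idx=[7, 8, 9, 9, 9, 9, 9, 9, 9, 9]
step 2: w=[0.0035, 0.0040, 0.1241, 0.1241, 0.1241, 0.1241, 0.1241, 0.1241, 0.1241, 0.1241]  mean=3.8817  Neff=8.1199  idx=[2, 2, 3, 4, 5, 6, 6, 7, 8, 9]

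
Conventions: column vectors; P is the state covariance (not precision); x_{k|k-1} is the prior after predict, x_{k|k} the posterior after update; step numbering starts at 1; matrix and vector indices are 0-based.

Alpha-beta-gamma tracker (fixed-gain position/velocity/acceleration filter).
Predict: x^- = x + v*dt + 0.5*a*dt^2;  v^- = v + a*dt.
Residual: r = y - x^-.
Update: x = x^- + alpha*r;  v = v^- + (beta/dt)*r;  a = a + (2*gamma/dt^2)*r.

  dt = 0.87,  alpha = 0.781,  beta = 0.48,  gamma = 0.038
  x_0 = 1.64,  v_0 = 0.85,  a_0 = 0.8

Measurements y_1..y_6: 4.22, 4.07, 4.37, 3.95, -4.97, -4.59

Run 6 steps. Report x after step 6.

x_post = -5.1529

step 1: x_pred=2.6823  r=1.5377  x^+=3.8832  v^+=2.3944  a^+=0.9544
step 2: x_pred=6.3276  r=-2.2576  x^+=4.5644  v^+=1.9792  a^+=0.7277
step 3: x_pred=6.5617  r=-2.1917  x^+=4.8500  v^+=1.4031  a^+=0.5077
step 4: x_pred=6.2628  r=-2.3128  x^+=4.4565  v^+=0.5687  a^+=0.2754
step 5: x_pred=5.0555  r=-10.0255  x^+=-2.7744  v^+=-4.7230  a^+=-0.7312
step 6: x_pred=-7.1601  r=2.5701  x^+=-5.1529  v^+=-3.9411  a^+=-0.4732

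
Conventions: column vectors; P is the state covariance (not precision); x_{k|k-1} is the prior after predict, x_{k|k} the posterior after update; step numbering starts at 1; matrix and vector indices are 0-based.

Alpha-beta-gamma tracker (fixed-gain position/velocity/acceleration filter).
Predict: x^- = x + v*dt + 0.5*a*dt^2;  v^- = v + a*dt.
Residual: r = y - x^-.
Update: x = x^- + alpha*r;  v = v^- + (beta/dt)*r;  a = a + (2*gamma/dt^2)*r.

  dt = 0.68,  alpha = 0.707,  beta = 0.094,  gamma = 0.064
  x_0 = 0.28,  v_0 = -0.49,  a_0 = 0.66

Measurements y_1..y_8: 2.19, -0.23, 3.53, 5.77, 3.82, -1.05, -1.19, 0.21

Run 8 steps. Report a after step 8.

a_post = -2.6546

step 1: x_pred=0.0994  r=2.0906  x^+=1.5775  v^+=0.2478  a^+=1.2387
step 2: x_pred=2.0323  r=-2.2623  x^+=0.4329  v^+=0.7774  a^+=0.6125
step 3: x_pred=1.1031  r=2.4269  x^+=2.8189  v^+=1.5293  a^+=1.2843
step 4: x_pred=4.1558  r=1.6142  x^+=5.2970  v^+=2.6258  a^+=1.7311
step 5: x_pred=7.4828  r=-3.6628  x^+=4.8932  v^+=3.2966  a^+=0.7172
step 6: x_pred=7.3007  r=-8.3507  x^+=1.3968  v^+=2.6299  a^+=-1.5944
step 7: x_pred=2.8165  r=-4.0065  x^+=-0.0161  v^+=0.9919  a^+=-2.7035
step 8: x_pred=0.0333  r=0.1767  x^+=0.1582  v^+=-0.8221  a^+=-2.6546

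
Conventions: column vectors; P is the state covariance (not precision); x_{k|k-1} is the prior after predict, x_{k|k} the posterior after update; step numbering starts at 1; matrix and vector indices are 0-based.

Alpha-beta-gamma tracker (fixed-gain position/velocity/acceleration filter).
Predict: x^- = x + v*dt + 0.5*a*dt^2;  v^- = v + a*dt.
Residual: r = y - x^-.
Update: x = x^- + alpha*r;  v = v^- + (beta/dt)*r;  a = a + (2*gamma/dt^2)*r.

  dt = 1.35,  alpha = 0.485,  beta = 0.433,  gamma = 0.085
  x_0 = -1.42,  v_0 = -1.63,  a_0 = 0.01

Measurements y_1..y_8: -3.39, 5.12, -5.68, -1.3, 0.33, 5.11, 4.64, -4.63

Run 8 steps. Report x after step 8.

x_post = 2.3755

step 1: x_pred=-3.6114  r=0.2214  x^+=-3.5040  v^+=-1.5455  a^+=0.0307
step 2: x_pred=-5.5625  r=10.6825  x^+=-0.3815  v^+=1.9222  a^+=1.0271
step 3: x_pred=3.1494  r=-8.8294  x^+=-1.1328  v^+=0.4768  a^+=0.2035
step 4: x_pred=-0.3037  r=-0.9963  x^+=-0.7869  v^+=0.4320  a^+=0.1106
step 5: x_pred=-0.1030  r=0.4330  x^+=0.1070  v^+=0.7201  a^+=0.1510
step 6: x_pred=1.2168  r=3.8932  x^+=3.1050  v^+=2.1726  a^+=0.5141
step 7: x_pred=6.5065  r=-1.8665  x^+=5.6013  v^+=2.2680  a^+=0.3400
step 8: x_pred=8.9729  r=-13.6029  x^+=2.3755  v^+=-1.6360  a^+=-0.9289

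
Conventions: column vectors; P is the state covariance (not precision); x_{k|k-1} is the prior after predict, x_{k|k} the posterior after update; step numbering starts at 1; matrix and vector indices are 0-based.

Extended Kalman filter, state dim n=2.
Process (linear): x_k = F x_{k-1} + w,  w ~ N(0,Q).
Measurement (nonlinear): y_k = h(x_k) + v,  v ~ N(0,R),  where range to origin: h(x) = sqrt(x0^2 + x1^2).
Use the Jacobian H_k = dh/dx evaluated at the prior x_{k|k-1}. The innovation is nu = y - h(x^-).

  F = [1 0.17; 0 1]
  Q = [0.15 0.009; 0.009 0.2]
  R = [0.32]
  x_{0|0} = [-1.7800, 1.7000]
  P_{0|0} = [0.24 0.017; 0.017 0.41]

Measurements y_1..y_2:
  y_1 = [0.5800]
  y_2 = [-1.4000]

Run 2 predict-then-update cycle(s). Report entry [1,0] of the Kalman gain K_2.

step 1: x^-=[-1.4910, 1.7000]  P^-=[0.4076 0.0957; 0.0957 0.6100]  H_jac=[-0.6594 0.7518]  S=[0.7471]  K=[-0.2635; 0.5294]  nu=[-1.6812]  x^+=[-1.0481, 0.8100]  P^+=[0.3558 0.1999; 0.1999 0.4006]
step 2: x^-=[-0.9104, 0.8100]  P^-=[0.5853 0.2770; 0.2770 0.6006]  H_jac=[-0.7471 0.6647]  S=[0.6370]  K=[-0.3974; 0.3019]  nu=[-2.6186]  x^+=[0.1303, 0.0194]  P^+=[0.4847 0.3534; 0.3534 0.5426]

K[1,0] = 0.3019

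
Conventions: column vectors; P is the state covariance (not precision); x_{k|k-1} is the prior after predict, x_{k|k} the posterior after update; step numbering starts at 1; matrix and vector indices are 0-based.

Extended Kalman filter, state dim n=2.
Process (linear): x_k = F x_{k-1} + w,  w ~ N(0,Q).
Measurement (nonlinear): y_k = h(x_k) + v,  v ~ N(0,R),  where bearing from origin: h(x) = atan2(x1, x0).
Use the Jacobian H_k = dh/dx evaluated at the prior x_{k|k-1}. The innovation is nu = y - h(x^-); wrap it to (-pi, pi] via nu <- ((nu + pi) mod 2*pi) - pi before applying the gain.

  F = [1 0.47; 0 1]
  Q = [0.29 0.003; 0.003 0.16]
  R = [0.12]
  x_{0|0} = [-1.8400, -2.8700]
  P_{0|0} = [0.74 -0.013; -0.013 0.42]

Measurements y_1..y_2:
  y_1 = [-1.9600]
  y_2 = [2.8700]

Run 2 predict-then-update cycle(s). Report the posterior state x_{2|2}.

x_post = [-4.8987, -2.7444]

step 1: x^-=[-3.1889, -2.8700]  P^-=[1.1106 0.1874; 0.1874 0.5800]  H_jac=[0.1559 -0.1733]  S=[0.1543]  K=[0.9119; -0.4619]  nu=[0.4488]  x^+=[-2.7796, -3.0773]  P^+=[0.9822 0.2524; 0.2524 0.5471]
step 2: x^-=[-4.2260, -3.0773]  P^-=[1.6303 0.5125; 0.5125 0.7071]  H_jac=[0.1126 -0.1546]  S=[0.1397]  K=[0.7466; -0.3695]  nu=[-0.9010]  x^+=[-4.8987, -2.7444]  P^+=[1.5525 0.5511; 0.5511 0.6880]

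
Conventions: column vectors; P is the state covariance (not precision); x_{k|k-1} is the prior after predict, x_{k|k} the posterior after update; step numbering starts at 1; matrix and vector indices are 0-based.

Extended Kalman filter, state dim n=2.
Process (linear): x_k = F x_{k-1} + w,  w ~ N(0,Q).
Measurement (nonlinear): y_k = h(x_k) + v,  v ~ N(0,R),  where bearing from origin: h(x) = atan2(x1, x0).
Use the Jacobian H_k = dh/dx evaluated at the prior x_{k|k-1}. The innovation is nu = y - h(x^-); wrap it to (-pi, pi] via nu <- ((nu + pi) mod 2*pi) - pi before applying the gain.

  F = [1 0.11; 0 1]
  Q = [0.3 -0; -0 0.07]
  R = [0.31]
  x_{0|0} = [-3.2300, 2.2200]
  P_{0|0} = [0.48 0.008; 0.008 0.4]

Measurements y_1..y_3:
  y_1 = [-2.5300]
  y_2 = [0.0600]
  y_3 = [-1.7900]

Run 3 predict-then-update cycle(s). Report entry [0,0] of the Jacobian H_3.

H_jac[0,0] = -0.2470

step 1: x^-=[-2.9858, 2.2200]  P^-=[0.7866 0.0520; 0.0520 0.4700]  H_jac=[-0.1604 -0.2157]  S=[0.3557]  K=[-0.3862; -0.3084]  nu=[1.2509]  x^+=[-3.4689, 1.8342]  P^+=[0.7336 0.0096; 0.0096 0.4362]
step 2: x^-=[-3.2671, 1.8342]  P^-=[1.0410 0.0576; 0.0576 0.5062]  H_jac=[-0.1307 -0.2327]  S=[0.3587]  K=[-0.4166; -0.3494]  nu=[-2.5700]  x^+=[-2.1966, 2.7321]  P^+=[0.9787 0.0054; 0.0054 0.4624]
step 3: x^-=[-1.8960, 2.7321]  P^-=[1.2855 0.0563; 0.0563 0.5324]  H_jac=[-0.2470 -0.1714]  S=[0.4089]  K=[-0.8003; -0.2572]  nu=[2.3157]  x^+=[-3.7493, 2.1365]  P^+=[1.0236 -0.0279; -0.0279 0.5053]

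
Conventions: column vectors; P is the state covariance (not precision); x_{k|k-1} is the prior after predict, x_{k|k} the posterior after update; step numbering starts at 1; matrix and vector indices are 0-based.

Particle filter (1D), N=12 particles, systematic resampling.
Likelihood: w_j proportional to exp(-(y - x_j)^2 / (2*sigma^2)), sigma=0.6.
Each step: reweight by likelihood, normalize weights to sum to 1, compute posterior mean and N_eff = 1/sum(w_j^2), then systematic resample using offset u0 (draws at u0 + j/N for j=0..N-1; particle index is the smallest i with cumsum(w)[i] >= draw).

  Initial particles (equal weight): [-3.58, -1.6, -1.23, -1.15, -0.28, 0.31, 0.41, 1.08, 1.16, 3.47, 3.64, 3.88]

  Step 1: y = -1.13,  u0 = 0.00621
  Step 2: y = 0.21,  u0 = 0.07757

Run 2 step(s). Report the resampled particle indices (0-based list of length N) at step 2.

step 1: w=[0.0001, 0.2311, 0.3098, 0.3140, 0.1152, 0.0176, 0.0117, 0.0004, 0.0002, 0.0000, 0.0000, 0.0000]  mean=-1.1336  Neff=3.8214  idx=[1, 1, 1, 2, 2, 2, 2, 3, 3, 3, 3, 4]
step 2: w=[0.0083, 0.0083, 0.0083, 0.0439, 0.0439, 0.0439, 0.0439, 0.0599, 0.0599, 0.0599, 0.0599, 0.5601]  mean=-0.6879  Neff=2.9766  idx=[4, 6, 7, 9, 10, 11, 11, 11, 11, 11, 11, 11]

resampled_idx = [4, 6, 7, 9, 10, 11, 11, 11, 11, 11, 11, 11]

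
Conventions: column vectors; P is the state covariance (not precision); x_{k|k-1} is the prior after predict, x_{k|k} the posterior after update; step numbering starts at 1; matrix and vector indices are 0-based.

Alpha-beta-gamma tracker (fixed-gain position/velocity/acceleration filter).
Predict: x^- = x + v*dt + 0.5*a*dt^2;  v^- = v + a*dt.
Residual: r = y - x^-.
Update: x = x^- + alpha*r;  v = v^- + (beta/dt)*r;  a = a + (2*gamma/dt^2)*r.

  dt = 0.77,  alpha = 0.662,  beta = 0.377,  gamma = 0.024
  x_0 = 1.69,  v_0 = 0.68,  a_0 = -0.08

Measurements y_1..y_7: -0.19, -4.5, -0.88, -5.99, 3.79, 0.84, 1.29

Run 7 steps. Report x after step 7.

step 1: x_pred=2.1899  r=-2.3799  x^+=0.6144  v^+=-0.5468  a^+=-0.2727
step 2: x_pred=0.1125  r=-4.6125  x^+=-2.9410  v^+=-3.0151  a^+=-0.6461
step 3: x_pred=-5.4541  r=4.5741  x^+=-2.4261  v^+=-1.2731  a^+=-0.2758
step 4: x_pred=-3.4881  r=-2.5019  x^+=-5.1443  v^+=-2.7104  a^+=-0.4783
step 5: x_pred=-7.3731  r=11.1631  x^+=0.0169  v^+=2.3869  a^+=0.4254
step 6: x_pred=1.9809  r=-1.1409  x^+=1.2256  v^+=2.1559  a^+=0.3331
step 7: x_pred=2.9844  r=-1.6944  x^+=1.8627  v^+=1.5827  a^+=0.1959

x_post = 1.8627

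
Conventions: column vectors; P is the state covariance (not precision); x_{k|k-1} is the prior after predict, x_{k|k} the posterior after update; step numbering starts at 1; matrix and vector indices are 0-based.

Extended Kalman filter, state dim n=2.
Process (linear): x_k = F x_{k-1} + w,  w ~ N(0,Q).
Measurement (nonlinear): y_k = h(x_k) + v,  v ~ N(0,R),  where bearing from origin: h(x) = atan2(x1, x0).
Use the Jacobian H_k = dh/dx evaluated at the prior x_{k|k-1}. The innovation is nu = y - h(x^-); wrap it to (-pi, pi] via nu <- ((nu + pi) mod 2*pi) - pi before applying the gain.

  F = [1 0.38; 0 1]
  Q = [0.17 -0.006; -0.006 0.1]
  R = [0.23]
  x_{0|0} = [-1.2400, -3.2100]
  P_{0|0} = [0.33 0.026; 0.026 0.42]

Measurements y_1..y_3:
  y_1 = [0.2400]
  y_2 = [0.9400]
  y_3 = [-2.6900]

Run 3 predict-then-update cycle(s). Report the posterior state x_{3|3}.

x_post = [-5.5603, -3.3620]

step 1: x^-=[-2.4598, -3.2100]  P^-=[0.5804 0.1796; 0.1796 0.5200]  H_jac=[0.1963 -0.1504]  S=[0.2535]  K=[0.3428; -0.1695]  nu=[2.4646]  x^+=[-1.6149, -3.6276]  P^+=[0.5506 0.1943; 0.1943 0.5127]
step 2: x^-=[-2.9934, -3.6276]  P^-=[0.9423 0.3832; 0.3832 0.6127]  H_jac=[0.1640 -0.1353]  S=[0.2496]  K=[0.4115; -0.0805]  nu=[-3.0825]  x^+=[-4.2618, -3.3796]  P^+=[0.9001 0.3914; 0.3914 0.6111]
step 3: x^-=[-5.5461, -3.3796]  P^-=[1.4558 0.6176; 0.6176 0.7111]  H_jac=[0.0801 -0.1315]  S=[0.2386]  K=[0.1485; -0.1844]  nu=[-0.0957]  x^+=[-5.5603, -3.3620]  P^+=[1.4505 0.6242; 0.6242 0.7030]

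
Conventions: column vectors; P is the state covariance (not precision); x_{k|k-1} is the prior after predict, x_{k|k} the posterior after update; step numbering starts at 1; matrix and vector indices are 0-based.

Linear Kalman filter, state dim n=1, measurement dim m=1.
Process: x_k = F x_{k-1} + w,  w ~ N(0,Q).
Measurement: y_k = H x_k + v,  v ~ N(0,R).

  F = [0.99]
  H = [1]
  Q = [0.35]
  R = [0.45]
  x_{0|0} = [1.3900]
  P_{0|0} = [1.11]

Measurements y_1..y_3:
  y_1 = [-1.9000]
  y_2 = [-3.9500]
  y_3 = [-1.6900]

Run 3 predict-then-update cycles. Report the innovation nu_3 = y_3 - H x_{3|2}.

step 1: x^-=[1.3761]  P^-=[1.4379]  S=[1.8879]  K=[0.7616]  nu=[-3.2761]  x^+=[-1.1191]  P^+=[0.3427]
step 2: x^-=[-1.1079]  P^-=[0.6859]  S=[1.1359]  K=[0.6038]  nu=[-2.8421]  x^+=[-2.8241]  P^+=[0.2717]
step 3: x^-=[-2.7959]  P^-=[0.6163]  S=[1.0663]  K=[0.5780]  nu=[1.1059]  x^+=[-2.1567]  P^+=[0.2601]

innov = [1.1059]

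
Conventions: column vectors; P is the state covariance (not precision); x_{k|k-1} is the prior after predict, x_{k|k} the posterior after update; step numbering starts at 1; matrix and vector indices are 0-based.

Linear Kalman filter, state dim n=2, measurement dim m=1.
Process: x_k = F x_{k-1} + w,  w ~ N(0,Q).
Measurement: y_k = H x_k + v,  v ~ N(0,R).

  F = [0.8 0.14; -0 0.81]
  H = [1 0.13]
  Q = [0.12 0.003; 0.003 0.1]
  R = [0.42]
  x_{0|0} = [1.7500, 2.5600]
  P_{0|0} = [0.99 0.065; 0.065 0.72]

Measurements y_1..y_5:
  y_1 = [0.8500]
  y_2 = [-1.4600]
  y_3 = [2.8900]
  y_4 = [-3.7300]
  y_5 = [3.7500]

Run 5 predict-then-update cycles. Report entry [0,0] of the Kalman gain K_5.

K[0,0] = 0.3484

step 1: x^-=[1.7584, 2.0736]  P^-=[0.7823 0.1268; 0.1268 0.5724]  S=[1.2449]  K=[0.6416; 0.1616]  nu=[-1.1780]  x^+=[1.0026, 1.8832]  P^+=[0.2698 -0.0023; -0.0023 0.5399]
step 2: x^-=[1.0657, 1.5254]  P^-=[0.3027 0.0627; 0.0627 0.4542]  S=[0.7467]  K=[0.4163; 0.1631]  nu=[-2.7240]  x^+=[-0.0684, 1.0812]  P^+=[0.1733 0.0120; 0.0120 0.4344]
step 3: x^-=[0.0967, 0.8758]  P^-=[0.2421 0.0600; 0.0600 0.3850]  S=[0.6842]  K=[0.3653; 0.1609]  nu=[2.6795]  x^+=[1.0754, 1.3069]  P^+=[0.1508 0.0198; 0.0198 0.3673]
step 4: x^-=[1.0433, 1.0586]  P^-=[0.2282 0.0575; 0.0575 0.3410]  S=[0.6689]  K=[0.3523; 0.1522]  nu=[-4.9109]  x^+=[-0.6868, 0.3110]  P^+=[0.1452 0.0216; 0.0216 0.3255]
step 5: x^-=[-0.5059, 0.2519]  P^-=[0.2241 0.0539; 0.0539 0.3135]  S=[0.6634]  K=[0.3484; 0.1427]  nu=[4.2232]  x^+=[0.9654, 0.8546]  P^+=[0.1436 0.0209; 0.0209 0.3000]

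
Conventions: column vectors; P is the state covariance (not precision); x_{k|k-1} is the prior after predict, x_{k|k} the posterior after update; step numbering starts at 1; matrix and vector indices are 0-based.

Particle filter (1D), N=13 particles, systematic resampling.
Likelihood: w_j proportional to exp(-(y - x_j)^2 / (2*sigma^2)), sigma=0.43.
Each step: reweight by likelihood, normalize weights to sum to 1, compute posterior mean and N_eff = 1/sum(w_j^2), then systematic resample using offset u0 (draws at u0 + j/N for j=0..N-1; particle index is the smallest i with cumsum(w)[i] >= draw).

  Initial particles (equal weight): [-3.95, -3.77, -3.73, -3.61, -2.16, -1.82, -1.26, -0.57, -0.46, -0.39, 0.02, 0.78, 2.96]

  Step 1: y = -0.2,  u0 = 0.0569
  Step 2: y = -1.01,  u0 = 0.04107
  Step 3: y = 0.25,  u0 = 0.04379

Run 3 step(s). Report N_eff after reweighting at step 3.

N_eff = 9.2627

step 1: w=[0.0000, 0.0000, 0.0000, 0.0000, 0.0000, 0.0002, 0.0140, 0.2013, 0.2428, 0.2643, 0.2557, 0.0217, 0.0000]  mean=-0.3255  Neff=4.2487  idx=[7, 7, 7, 8, 8, 8, 9, 9, 9, 10, 10, 10, 11]
step 2: w=[0.1367, 0.1367, 0.1367, 0.1019, 0.1019, 0.1019, 0.0816, 0.0816, 0.0816, 0.0131, 0.0131, 0.0131, 0.0000]  mean=-0.4691  Neff=9.2835  idx=[0, 0, 1, 1, 2, 3, 3, 4, 5, 6, 7, 8, 9]
step 3: w=[0.0440, 0.0440, 0.0440, 0.0440, 0.0440, 0.0693, 0.0693, 0.0693, 0.0693, 0.0895, 0.0895, 0.0895, 0.2347]  mean=-0.3527  Neff=9.2627  idx=[0, 2, 4, 5, 6, 8, 9, 9, 10, 11, 12, 12, 12]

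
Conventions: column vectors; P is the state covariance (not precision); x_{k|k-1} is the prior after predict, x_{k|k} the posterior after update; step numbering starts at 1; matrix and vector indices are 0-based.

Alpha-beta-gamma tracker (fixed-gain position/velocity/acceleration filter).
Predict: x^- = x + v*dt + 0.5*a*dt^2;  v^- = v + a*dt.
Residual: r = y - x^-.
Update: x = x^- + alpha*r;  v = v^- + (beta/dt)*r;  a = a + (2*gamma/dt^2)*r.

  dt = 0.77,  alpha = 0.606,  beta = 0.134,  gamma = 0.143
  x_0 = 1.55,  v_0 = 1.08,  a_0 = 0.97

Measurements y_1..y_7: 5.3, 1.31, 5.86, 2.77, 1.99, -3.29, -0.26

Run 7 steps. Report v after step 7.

v_post = -8.8990

step 1: x_pred=2.6692  r=2.6308  x^+=4.2634  v^+=2.2847  a^+=2.2391
step 2: x_pred=6.6865  r=-5.3765  x^+=3.4283  v^+=3.0732  a^+=-0.3544
step 3: x_pred=5.6896  r=0.1704  x^+=5.7929  v^+=2.8299  a^+=-0.2722
step 4: x_pred=7.8912  r=-5.1212  x^+=4.7878  v^+=1.7291  a^+=-2.7426
step 5: x_pred=5.3061  r=-3.3161  x^+=3.2966  v^+=-0.9598  a^+=-4.3422
step 6: x_pred=1.2703  r=-4.5603  x^+=-1.4932  v^+=-5.0968  a^+=-6.5419
step 7: x_pred=-7.3572  r=7.0972  x^+=-3.0563  v^+=-8.8990  a^+=-3.1184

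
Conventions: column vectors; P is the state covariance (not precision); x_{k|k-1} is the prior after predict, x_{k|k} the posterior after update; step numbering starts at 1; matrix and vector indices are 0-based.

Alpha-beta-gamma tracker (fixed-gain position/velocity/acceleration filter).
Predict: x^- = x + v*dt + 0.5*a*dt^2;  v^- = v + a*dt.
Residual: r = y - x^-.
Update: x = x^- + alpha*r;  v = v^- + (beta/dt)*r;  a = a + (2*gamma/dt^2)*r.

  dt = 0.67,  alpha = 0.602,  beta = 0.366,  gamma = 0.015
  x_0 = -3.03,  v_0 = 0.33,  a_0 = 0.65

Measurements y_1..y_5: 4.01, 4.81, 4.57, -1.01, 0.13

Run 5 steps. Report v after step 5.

step 1: x_pred=-2.6630  r=6.6730  x^+=1.3541  v^+=4.4108  a^+=1.0960
step 2: x_pred=4.5553  r=0.2547  x^+=4.7086  v^+=5.2842  a^+=1.1130
step 3: x_pred=8.4988  r=-3.9288  x^+=6.1337  v^+=3.8837  a^+=0.8504
step 4: x_pred=8.9266  r=-9.9366  x^+=2.9448  v^+=-0.9746  a^+=0.1863
step 5: x_pred=2.3336  r=-2.2036  x^+=1.0070  v^+=-2.0535  a^+=0.0391

v_post = -2.0535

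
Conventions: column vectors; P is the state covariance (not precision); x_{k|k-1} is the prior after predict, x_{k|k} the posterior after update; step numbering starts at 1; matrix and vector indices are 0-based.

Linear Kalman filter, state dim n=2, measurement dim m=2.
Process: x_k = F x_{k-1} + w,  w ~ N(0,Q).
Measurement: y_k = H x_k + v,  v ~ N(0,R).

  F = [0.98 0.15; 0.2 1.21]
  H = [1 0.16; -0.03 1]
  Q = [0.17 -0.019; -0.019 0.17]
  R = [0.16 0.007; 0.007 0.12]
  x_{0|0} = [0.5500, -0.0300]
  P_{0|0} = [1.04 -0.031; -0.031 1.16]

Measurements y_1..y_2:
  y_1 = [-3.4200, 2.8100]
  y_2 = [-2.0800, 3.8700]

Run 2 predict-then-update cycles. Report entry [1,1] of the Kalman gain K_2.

step 1: x^-=[0.5345, 0.0737]  P^-=[1.1858 0.3577; 0.3577 1.8950]  S=[1.5088 0.6306; 0.6306 1.9946]  K=[0.8715 -0.1140; 0.0498 0.9289]  nu=[-3.9663, 2.7523]  x^+=[-3.2361, 2.4330]  P^+=[0.1392 -0.0034; -0.0034 0.1117]
step 2: x^-=[-2.8065, 2.2968]  P^-=[0.3052 0.0244; 0.0244 0.3375]  S=[0.4816 0.0761; 0.0761 0.4563]  K=[0.6537 -0.0756; 0.0474 0.7301]  nu=[0.3590, 1.4890]  x^+=[-2.6844, 3.4009]  P^+=[0.1043 -0.0014; -0.0014 0.0879]

K[1,1] = 0.7301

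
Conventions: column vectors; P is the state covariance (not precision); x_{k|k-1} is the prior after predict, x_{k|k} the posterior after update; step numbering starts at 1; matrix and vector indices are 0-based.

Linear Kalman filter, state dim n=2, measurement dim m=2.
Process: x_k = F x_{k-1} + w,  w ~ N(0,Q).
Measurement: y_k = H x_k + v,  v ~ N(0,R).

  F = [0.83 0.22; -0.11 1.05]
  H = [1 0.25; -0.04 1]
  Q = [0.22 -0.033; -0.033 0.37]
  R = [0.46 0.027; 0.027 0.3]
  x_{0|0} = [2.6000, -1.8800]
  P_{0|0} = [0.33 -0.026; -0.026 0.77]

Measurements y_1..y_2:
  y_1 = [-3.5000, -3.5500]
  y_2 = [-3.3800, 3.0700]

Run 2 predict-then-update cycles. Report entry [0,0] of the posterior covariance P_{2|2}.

P_post[0,0] = 0.2098

step 1: x^-=[1.7444, -2.2600]  P^-=[0.4751 0.0927; 0.0927 1.2289]  S=[1.0583 0.4070; 0.4070 1.5223]  K=[0.5041 -0.0864; 0.0762 0.7845]  nu=[-4.6794, -1.2202]  x^+=[-0.5089, -3.5739]  P^+=[0.2303 -0.0031; -0.0031 0.2373]
step 2: x^-=[-1.2087, -3.6966]  P^-=[0.3890 -0.0018; -0.0018 0.6351]  S=[0.8878 0.1684; 0.1684 0.9359]  K=[0.4568 -0.1008; 0.0497 0.6697]  nu=[-1.2472, 6.7182]  x^+=[-2.4554, 0.7409]  P^+=[0.2098 -0.0095; -0.0095 0.2019]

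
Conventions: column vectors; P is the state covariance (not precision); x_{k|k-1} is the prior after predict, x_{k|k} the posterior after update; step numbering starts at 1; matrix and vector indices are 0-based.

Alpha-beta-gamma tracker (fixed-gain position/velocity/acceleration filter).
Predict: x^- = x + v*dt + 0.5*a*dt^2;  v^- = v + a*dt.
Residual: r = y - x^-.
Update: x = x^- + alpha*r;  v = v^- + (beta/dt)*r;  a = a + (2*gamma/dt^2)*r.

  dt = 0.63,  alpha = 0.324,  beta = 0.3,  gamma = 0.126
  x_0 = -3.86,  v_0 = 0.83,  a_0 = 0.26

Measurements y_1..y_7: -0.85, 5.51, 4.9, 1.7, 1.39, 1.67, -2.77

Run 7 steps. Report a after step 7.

step 1: x_pred=-3.2855  r=2.4355  x^+=-2.4964  v^+=2.1536  a^+=1.8064
step 2: x_pred=-0.7812  r=6.2912  x^+=1.2572  v^+=6.2874  a^+=5.8008
step 3: x_pred=6.3694  r=-1.4694  x^+=5.8933  v^+=9.2421  a^+=4.8678
step 4: x_pred=12.6819  r=-10.9819  x^+=9.1237  v^+=7.0794  a^+=-2.1048
step 5: x_pred=13.1661  r=-11.7761  x^+=9.3506  v^+=0.1458  a^+=-9.5817
step 6: x_pred=7.5410  r=-5.8710  x^+=5.6388  v^+=-8.6864  a^+=-13.3093
step 7: x_pred=-2.4749  r=-0.2951  x^+=-2.5705  v^+=-17.2118  a^+=-13.4966

a_post = -13.4966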